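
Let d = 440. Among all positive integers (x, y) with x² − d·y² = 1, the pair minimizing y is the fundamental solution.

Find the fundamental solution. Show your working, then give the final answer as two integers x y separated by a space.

21 1

√440 → a₀=20, period (1,40); ℓ=2 even so k=1
k=0  a_k=20  p_k/q_k = 20/1
k=1  a_k=1  p_k/q_k = 21/1
(x₁, y₁) = (21, 1);  21² − 440·1² = 1 ✓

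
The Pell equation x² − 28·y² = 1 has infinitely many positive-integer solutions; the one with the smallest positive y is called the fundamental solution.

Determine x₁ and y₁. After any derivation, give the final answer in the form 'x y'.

127 24

d=28: √d = [5; 3,2,3,10] (ℓ=4, even), read p_3/q_3
i=0: a=5 ⇒ p=5, q=1
…
i=2: a=2 ⇒ p=37, q=7
i=3: a=3 ⇒ p=127, q=24
fundamental: x₁=127, y₁=24  (since 16129 − 28·576 = 1)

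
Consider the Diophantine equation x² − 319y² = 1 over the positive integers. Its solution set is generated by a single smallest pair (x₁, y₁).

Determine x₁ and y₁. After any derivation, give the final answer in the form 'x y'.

[17; 1,6,5,1,4,…,6,1,34] for √319; ℓ=14 ⇒ convergent index 13
i=0: a=17 ⇒ p=17, q=1
…
i=3: a=5 ⇒ p=643, q=36
i=4: a=1 ⇒ p=768, q=43
…
i=6: a=3 ⇒ p=11913, q=667
i=7: a=1 ⇒ p=15628, q=875
…
i=11: a=5 ⇒ p=1798881, q=100718
i=12: a=6 ⇒ p=11102899, q=621643
i=13: a=1 ⇒ p=12901780, q=722361
→ (12901780, 722361).  Check: 12901780²=166455927168400, 319·722361²=166455927168399, difference 1.

12901780 722361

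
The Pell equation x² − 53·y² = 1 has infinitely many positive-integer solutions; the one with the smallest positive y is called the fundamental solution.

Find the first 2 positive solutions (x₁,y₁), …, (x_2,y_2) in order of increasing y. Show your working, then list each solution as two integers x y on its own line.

√53 → a₀=7, period (3,1,1,3,14); ℓ=5 odd so k=9
a_0=7:  p_0=7·1+0=7,  q_0=7·0+1=1
…
a_3=1:  p_3=1·29+22=51,  q_3=1·4+3=7
a_4=3:  p_4=3·51+29=182,  q_4=3·7+4=25
…
a_8=1:  p_8=1·10578+7979=18557,  q_8=1·1453+1096=2549
a_9=3:  p_9=3·18557+10578=66249,  q_9=3·2549+1453=9100
(x₁, y₁) = (66249, 9100);  66249² − 53·9100² = 1 ✓
k=2:  x_2 = 66249·66249+53·9100·9100 = 8777860001,  y_2 = 66249·9100+9100·66249 = 1205731800

66249 9100
8777860001 1205731800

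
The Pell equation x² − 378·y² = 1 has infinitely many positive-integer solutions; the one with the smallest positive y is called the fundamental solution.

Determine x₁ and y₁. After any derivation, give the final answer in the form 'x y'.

[19; 2,3,1,4,1,3,2,38] for √378; ℓ=8 ⇒ convergent index 7
k=0  a_k=19  p_k/q_k = 19/1
…
k=2  a_k=3  p_k/q_k = 136/7
…
k=4  a_k=4  p_k/q_k = 836/43
k=5  a_k=1  p_k/q_k = 1011/52
k=6  a_k=3  p_k/q_k = 3869/199
k=7  a_k=2  p_k/q_k = 8749/450
fundamental: x₁=8749, y₁=450  (since 76545001 − 378·202500 = 1)

8749 450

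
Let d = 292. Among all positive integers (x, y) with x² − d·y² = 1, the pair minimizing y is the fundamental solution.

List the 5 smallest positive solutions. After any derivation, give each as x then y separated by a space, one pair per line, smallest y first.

√292 = [17; 11,2,1,3,8,3,1,2,11,34, …], period ℓ=10 (even) → k=9
step 0: (17, 1)  from 17·(1,0) + (0,1)
…
step 2: (393, 23)  from 2·(188,11) + (17,1)
…
step 5: (17669, 1034)  from 8·(2136,125) + (581,34)
step 6: (55143, 3227)  from 3·(17669,1034) + (2136,125)
step 7: (72812, 4261)  from 1·(55143,3227) + (17669,1034)
step 8: (200767, 11749)  from 2·(72812,4261) + (55143,3227)
step 9: (2281249, 133500)  from 11·(200767,11749) + (72812,4261)
(x₁, y₁) = (2281249, 133500);  2281249² − 292·133500² = 1 ✓
(x_2, y_2) = (2281249·2281249 + 292·133500·133500, 2281249·133500 + 133500·2281249) = (10408194000001, 609093483000)
(x_3, y_3) = (2281249·10408194000001 + 292·133500·609093483000, 2281249·609093483000 + 133500·10408194000001) = (47487364308614281249, 2778987798000400500)
(x_4, y_4) = (2281249·47487364308614281249 + 292·133500·2778987798000400500, 2281249·2778987798000400500 + 133500·47487364308614281249) = (216661004683313632776000001, 12679126270400622186966000)
(x_5, y_5) = (2281249·216661004683313632776000001 + 292·133500·12679126270400622186966000, 2281249·12679126270400622186966000 + 133500·216661004683313632776000001) = (988515400545561595548925838281249, 57848488250447518938990000667500)

2281249 133500
10408194000001 609093483000
47487364308614281249 2778987798000400500
216661004683313632776000001 12679126270400622186966000
988515400545561595548925838281249 57848488250447518938990000667500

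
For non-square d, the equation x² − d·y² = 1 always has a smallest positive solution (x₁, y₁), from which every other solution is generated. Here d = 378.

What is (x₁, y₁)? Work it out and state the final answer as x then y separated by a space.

√378 = [19; 2,3,1,4,1,3,2,38, …], period ℓ=8 (even) → k=7
step 0: (19, 1)  from 19·(1,0) + (0,1)
…
step 2: (136, 7)  from 3·(39,2) + (19,1)
step 3: (175, 9)  from 1·(136,7) + (39,2)
step 4: (836, 43)  from 4·(175,9) + (136,7)
…
step 6: (3869, 199)  from 3·(1011,52) + (836,43)
step 7: (8749, 450)  from 2·(3869,199) + (1011,52)
fundamental: x₁=8749, y₁=450  (since 76545001 − 378·202500 = 1)

8749 450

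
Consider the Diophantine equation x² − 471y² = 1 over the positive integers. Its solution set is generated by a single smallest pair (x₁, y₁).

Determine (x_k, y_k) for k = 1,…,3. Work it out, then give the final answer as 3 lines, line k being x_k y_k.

√471 → a₀=21, period (1,2,2,1,3,…,2,1,42); ℓ=14 even so k=13
i=0: a=21 ⇒ p=21, q=1
…
i=4: a=1 ⇒ p=217, q=10
i=5: a=3 ⇒ p=803, q=37
…
i=11: a=2 ⇒ p=2331742, q=107441
i=12: a=2 ⇒ p=5506953, q=253747
i=13: a=1 ⇒ p=7838695, q=361188
→ (7838695, 361188).  Check: 7838695²=61445139303025, 471·361188²=61445139303024, difference 1.
n=2: (7838695,361188)∘(7838695,361188) = (7838695·7838695+471·361188·361188, 7838695·361188+361188·7838695) = (122890278606049,5662485139320)
n=3: (122890278606049,5662485139320)∘(7838695,361188) = (7838695·122890278606049+471·361188·5662485139320, 7838695·5662485139320+361188·122890278606049) = (1926598824915678693415,88772987898323613612)

7838695 361188
122890278606049 5662485139320
1926598824915678693415 88772987898323613612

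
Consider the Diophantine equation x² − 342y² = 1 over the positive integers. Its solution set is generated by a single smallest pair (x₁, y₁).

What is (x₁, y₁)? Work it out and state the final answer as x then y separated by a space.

37 2

√342 = [18; 2,36, …], period ℓ=2 (even) → k=1
i=0: a=18 ⇒ p=18, q=1
i=1: a=2 ⇒ p=37, q=2
fundamental: x₁=37, y₁=2  (since 1369 − 342·4 = 1)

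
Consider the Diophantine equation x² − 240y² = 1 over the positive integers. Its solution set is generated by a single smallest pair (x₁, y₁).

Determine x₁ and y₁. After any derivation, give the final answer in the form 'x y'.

31 2

[15; 2,30] for √240; ℓ=2 ⇒ convergent index 1
k=0  a_k=15  p_k/q_k = 15/1
k=1  a_k=2  p_k/q_k = 31/2
→ (31, 2).  Check: 31²=961, 240·2²=960, difference 1.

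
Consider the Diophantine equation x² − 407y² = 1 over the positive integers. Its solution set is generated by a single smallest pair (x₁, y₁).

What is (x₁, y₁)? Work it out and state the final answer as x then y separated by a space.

√407 → a₀=20, period (5,1,2,1,5,40); ℓ=6 even so k=5
a_0=20:  p_0=20·1+0=20,  q_0=20·0+1=1
a_1=5:  p_1=5·20+1=101,  q_1=5·1+0=5
a_2=1:  p_2=1·101+20=121,  q_2=1·5+1=6
…
a_4=1:  p_4=1·343+121=464,  q_4=1·17+6=23
a_5=5:  p_5=5·464+343=2663,  q_5=5·23+17=132
→ (2663, 132).  Check: 2663²=7091569, 407·132²=7091568, difference 1.

2663 132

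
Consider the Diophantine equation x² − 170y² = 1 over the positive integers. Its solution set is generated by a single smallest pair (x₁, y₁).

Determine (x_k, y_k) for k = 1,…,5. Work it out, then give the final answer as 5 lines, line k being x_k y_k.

339 26
229841 17628
155831859 11951758
105653770561 8103274296
71633100608499 5494008020930

√170 → a₀=13, period (26); ℓ=1 odd so k=1
k=0  a_k=13  p_k/q_k = 13/1
k=1  a_k=26  p_k/q_k = 339/26
→ (339, 26).  Check: 339²=114921, 170·26²=114920, difference 1.
k=2:  x_2 = 339·339+170·26·26 = 229841,  y_2 = 339·26+26·339 = 17628
k=3:  x_3 = 339·229841+170·26·17628 = 155831859,  y_3 = 339·17628+26·229841 = 11951758
k=4:  x_4 = 339·155831859+170·26·11951758 = 105653770561,  y_4 = 339·11951758+26·155831859 = 8103274296
k=5:  x_5 = 339·105653770561+170·26·8103274296 = 71633100608499,  y_5 = 339·8103274296+26·105653770561 = 5494008020930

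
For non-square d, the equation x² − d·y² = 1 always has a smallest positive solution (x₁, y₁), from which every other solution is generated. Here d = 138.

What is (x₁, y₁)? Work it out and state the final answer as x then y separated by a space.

47 4

√138 = [11; 1,2,1,22, …], period ℓ=4 (even) → k=3
a_0=11:  p_0=11·1+0=11,  q_0=11·0+1=1
…
a_2=2:  p_2=2·12+11=35,  q_2=2·1+1=3
a_3=1:  p_3=1·35+12=47,  q_3=1·3+1=4
fundamental: x₁=47, y₁=4  (since 2209 − 138·16 = 1)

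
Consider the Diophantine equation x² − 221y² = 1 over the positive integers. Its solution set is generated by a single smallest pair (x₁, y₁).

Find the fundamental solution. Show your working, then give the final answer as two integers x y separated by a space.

1665 112

√221 → a₀=14, period (1,6,2,6,1,28); ℓ=6 even so k=5
step 0: (14, 1)  from 14·(1,0) + (0,1)
…
step 4: (1442, 97)  from 6·(223,15) + (104,7)
step 5: (1665, 112)  from 1·(1442,97) + (223,15)
→ (1665, 112).  Check: 1665²=2772225, 221·112²=2772224, difference 1.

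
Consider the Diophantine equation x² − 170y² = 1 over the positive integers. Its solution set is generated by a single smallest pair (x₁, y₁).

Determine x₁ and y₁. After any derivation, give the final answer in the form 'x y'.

√170 = [13; 26, …], period ℓ=1 (odd) → k=1
a_0=13:  p_0=13·1+0=13,  q_0=13·0+1=1
a_1=26:  p_1=26·13+1=339,  q_1=26·1+0=26
(x₁, y₁) = (339, 26);  339² − 170·26² = 1 ✓

339 26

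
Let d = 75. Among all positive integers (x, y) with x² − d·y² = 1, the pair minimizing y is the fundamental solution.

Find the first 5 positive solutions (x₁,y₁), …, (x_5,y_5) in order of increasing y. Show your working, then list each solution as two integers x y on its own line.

d=75: √d = [8; 1,1,1,16] (ℓ=4, even), read p_3/q_3
i=0: a=8 ⇒ p=8, q=1
i=1: a=1 ⇒ p=9, q=1
i=2: a=1 ⇒ p=17, q=2
i=3: a=1 ⇒ p=26, q=3
fundamental: x₁=26, y₁=3  (since 676 − 75·9 = 1)
n=2: (26,3)∘(26,3) = (26·26+75·3·3, 26·3+3·26) = (1351,156)
n=3: (1351,156)∘(26,3) = (26·1351+75·3·156, 26·156+3·1351) = (70226,8109)
n=4: (70226,8109)∘(26,3) = (26·70226+75·3·8109, 26·8109+3·70226) = (3650401,421512)
n=5: (3650401,421512)∘(26,3) = (26·3650401+75·3·421512, 26·421512+3·3650401) = (189750626,21910515)

26 3
1351 156
70226 8109
3650401 421512
189750626 21910515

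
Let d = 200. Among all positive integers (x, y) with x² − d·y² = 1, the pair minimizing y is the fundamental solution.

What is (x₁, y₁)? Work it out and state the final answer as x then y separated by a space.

√200 = [14; 7,28, …], period ℓ=2 (even) → k=1
a_0=14:  p_0=14·1+0=14,  q_0=14·0+1=1
a_1=7:  p_1=7·14+1=99,  q_1=7·1+0=7
(x₁, y₁) = (99, 7);  99² − 200·7² = 1 ✓

99 7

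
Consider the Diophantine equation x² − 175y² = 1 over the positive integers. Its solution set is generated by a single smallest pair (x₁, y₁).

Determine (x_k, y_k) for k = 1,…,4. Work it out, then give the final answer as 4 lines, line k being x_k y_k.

2024 153
8193151 619344
33165873224 2507104359
134255446617601 10148757825888

[13; 4,2,1,2,4,26] for √175; ℓ=6 ⇒ convergent index 5
a_0=13:  p_0=13·1+0=13,  q_0=13·0+1=1
…
a_3=1:  p_3=1·119+53=172,  q_3=1·9+4=13
a_4=2:  p_4=2·172+119=463,  q_4=2·13+9=35
a_5=4:  p_5=4·463+172=2024,  q_5=4·35+13=153
fundamental: x₁=2024, y₁=153  (since 4096576 − 175·23409 = 1)
k=2:  x_2 = 2024·2024+175·153·153 = 8193151,  y_2 = 2024·153+153·2024 = 619344
k=3:  x_3 = 2024·8193151+175·153·619344 = 33165873224,  y_3 = 2024·619344+153·8193151 = 2507104359
k=4:  x_4 = 2024·33165873224+175·153·2507104359 = 134255446617601,  y_4 = 2024·2507104359+153·33165873224 = 10148757825888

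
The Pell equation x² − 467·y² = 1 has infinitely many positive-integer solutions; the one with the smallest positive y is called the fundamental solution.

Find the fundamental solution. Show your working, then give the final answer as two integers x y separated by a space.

√467 = [21; 1,1,1,1,3,…,1,1,42, …], period ℓ=14 (even) → k=13
step 0: (21, 1)  from 21·(1,0) + (0,1)
…
step 4: (108, 5)  from 1·(65,3) + (43,2)
…
step 6: (1275, 59)  from 3·(389,18) + (108,5)
step 7: (27164, 1257)  from 21·(1275,59) + (389,18)
step 8: (82767, 3830)  from 3·(27164,1257) + (1275,59)
step 9: (275465, 12747)  from 3·(82767,3830) + (27164,1257)
step 10: (358232, 16577)  from 1·(275465,12747) + (82767,3830)
step 11: (633697, 29324)  from 1·(358232,16577) + (275465,12747)
step 12: (991929, 45901)  from 1·(633697,29324) + (358232,16577)
step 13: (1625626, 75225)  from 1·(991929,45901) + (633697,29324)
fundamental: x₁=1625626, y₁=75225  (since 2642659891876 − 467·5658800625 = 1)

1625626 75225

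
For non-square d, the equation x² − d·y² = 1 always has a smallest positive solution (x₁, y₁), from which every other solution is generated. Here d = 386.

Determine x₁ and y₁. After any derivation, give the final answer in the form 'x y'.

√386 → a₀=19, period (1,1,1,4,1,18,1,4,1,1,1,38); ℓ=12 even so k=11
step 0: (19, 1)  from 19·(1,0) + (0,1)
step 1: (20, 1)  from 1·(19,1) + (1,0)
…
step 3: (59, 3)  from 1·(39,2) + (20,1)
step 4: (275, 14)  from 4·(59,3) + (39,2)
step 5: (334, 17)  from 1·(275,14) + (59,3)
…
step 8: (32771, 1668)  from 4·(6621,337) + (6287,320)
step 9: (39392, 2005)  from 1·(32771,1668) + (6621,337)
step 10: (72163, 3673)  from 1·(39392,2005) + (32771,1668)
step 11: (111555, 5678)  from 1·(72163,3673) + (39392,2005)
fundamental: x₁=111555, y₁=5678  (since 12444518025 − 386·32239684 = 1)

111555 5678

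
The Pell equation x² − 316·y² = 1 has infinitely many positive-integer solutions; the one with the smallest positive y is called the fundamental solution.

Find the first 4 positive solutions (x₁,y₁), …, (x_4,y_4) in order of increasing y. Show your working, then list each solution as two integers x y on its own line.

√316 → a₀=17, period (1,3,2,8,2,3,1,34); ℓ=8 even so k=7
a_0=17:  p_0=17·1+0=17,  q_0=17·0+1=1
a_1=1:  p_1=1·17+1=18,  q_1=1·1+0=1
a_2=3:  p_2=3·18+17=71,  q_2=3·1+1=4
…
a_6=3:  p_6=3·2862+1351=9937,  q_6=3·161+76=559
a_7=1:  p_7=1·9937+2862=12799,  q_7=1·559+161=720
fundamental: x₁=12799, y₁=720  (since 163814401 − 316·518400 = 1)
k=2:  x_2 = 12799·12799+316·720·720 = 327628801,  y_2 = 12799·720+720·12799 = 18430560
k=3:  x_3 = 12799·327628801+316·720·18430560 = 8386642035199,  y_3 = 12799·18430560+720·327628801 = 471785474160
k=4:  x_4 = 12799·8386642035199+316·720·471785474160 = 214681262489395201,  y_4 = 12799·471785474160+720·8386642035199 = 12076764549117120

12799 720
327628801 18430560
8386642035199 471785474160
214681262489395201 12076764549117120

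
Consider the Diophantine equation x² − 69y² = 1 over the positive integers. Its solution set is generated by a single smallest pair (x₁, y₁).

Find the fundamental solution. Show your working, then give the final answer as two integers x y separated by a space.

7775 936

[8; 3,3,1,4,1,3,3,16] for √69; ℓ=8 ⇒ convergent index 7
a_0=8:  p_0=8·1+0=8,  q_0=8·0+1=1
a_1=3:  p_1=3·8+1=25,  q_1=3·1+0=3
a_2=3:  p_2=3·25+8=83,  q_2=3·3+1=10
a_3=1:  p_3=1·83+25=108,  q_3=1·10+3=13
a_4=4:  p_4=4·108+83=515,  q_4=4·13+10=62
a_5=1:  p_5=1·515+108=623,  q_5=1·62+13=75
a_6=3:  p_6=3·623+515=2384,  q_6=3·75+62=287
a_7=3:  p_7=3·2384+623=7775,  q_7=3·287+75=936
→ (7775, 936).  Check: 7775²=60450625, 69·936²=60450624, difference 1.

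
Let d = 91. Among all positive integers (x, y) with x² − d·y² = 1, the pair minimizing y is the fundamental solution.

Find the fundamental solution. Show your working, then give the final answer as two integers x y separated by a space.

d=91: √d = [9; 1,1,5,1,5,1,1,18] (ℓ=8, even), read p_7/q_7
a_0=9:  p_0=9·1+0=9,  q_0=9·0+1=1
a_1=1:  p_1=1·9+1=10,  q_1=1·1+0=1
…
a_4=1:  p_4=1·105+19=124,  q_4=1·11+2=13
…
a_6=1:  p_6=1·725+124=849,  q_6=1·76+13=89
a_7=1:  p_7=1·849+725=1574,  q_7=1·89+76=165
(x₁, y₁) = (1574, 165);  1574² − 91·165² = 1 ✓

1574 165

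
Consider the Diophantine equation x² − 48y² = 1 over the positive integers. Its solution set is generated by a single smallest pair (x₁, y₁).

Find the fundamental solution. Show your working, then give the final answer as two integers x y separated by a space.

7 1

√48 → a₀=6, period (1,12); ℓ=2 even so k=1
a_0=6:  p_0=6·1+0=6,  q_0=6·0+1=1
a_1=1:  p_1=1·6+1=7,  q_1=1·1+0=1
fundamental: x₁=7, y₁=1  (since 49 − 48·1 = 1)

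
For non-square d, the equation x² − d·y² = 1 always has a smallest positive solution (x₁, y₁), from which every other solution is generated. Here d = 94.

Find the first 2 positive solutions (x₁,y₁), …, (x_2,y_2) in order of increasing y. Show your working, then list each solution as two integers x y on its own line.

√94 = [9; 1,2,3,1,1,…,2,1,18, …], period ℓ=16 (even) → k=15
step 0: (9, 1)  from 9·(1,0) + (0,1)
step 1: (10, 1)  from 1·(9,1) + (1,0)
step 2: (29, 3)  from 2·(10,1) + (9,1)
…
step 4: (126, 13)  from 1·(97,10) + (29,3)
step 5: (223, 23)  from 1·(126,13) + (97,10)
step 6: (1241, 128)  from 5·(223,23) + (126,13)
step 7: (1464, 151)  from 1·(1241,128) + (223,23)
step 8: (12953, 1336)  from 8·(1464,151) + (1241,128)
…
step 10: (85038, 8771)  from 5·(14417,1487) + (12953,1336)
step 11: (99455, 10258)  from 1·(85038,8771) + (14417,1487)
…
step 13: (652934, 67345)  from 3·(184493,19029) + (99455,10258)
step 14: (1490361, 153719)  from 2·(652934,67345) + (184493,19029)
step 15: (2143295, 221064)  from 1·(1490361,153719) + (652934,67345)
fundamental: x₁=2143295, y₁=221064  (since 4593713457025 − 94·48869292096 = 1)
n=2: (2143295,221064)∘(2143295,221064) = (2143295·2143295+94·221064·221064, 2143295·221064+221064·2143295) = (9187426914049,947610731760)

2143295 221064
9187426914049 947610731760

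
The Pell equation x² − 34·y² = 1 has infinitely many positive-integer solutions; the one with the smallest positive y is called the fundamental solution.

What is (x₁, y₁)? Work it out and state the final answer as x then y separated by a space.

[5; 1,4,1,10] for √34; ℓ=4 ⇒ convergent index 3
k=0  a_k=5  p_k/q_k = 5/1
k=1  a_k=1  p_k/q_k = 6/1
k=2  a_k=4  p_k/q_k = 29/5
k=3  a_k=1  p_k/q_k = 35/6
(x₁, y₁) = (35, 6);  35² − 34·6² = 1 ✓

35 6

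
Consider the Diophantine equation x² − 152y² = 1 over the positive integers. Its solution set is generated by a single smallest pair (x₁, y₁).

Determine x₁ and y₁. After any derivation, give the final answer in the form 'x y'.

√152 → a₀=12, period (3,24); ℓ=2 even so k=1
k=0  a_k=12  p_k/q_k = 12/1
k=1  a_k=3  p_k/q_k = 37/3
→ (37, 3).  Check: 37²=1369, 152·3²=1368, difference 1.

37 3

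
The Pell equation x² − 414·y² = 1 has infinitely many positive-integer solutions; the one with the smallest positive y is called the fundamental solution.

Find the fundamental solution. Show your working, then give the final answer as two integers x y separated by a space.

d=414: √d = [20; 2,1,7,2,7,1,2,40] (ℓ=8, even), read p_7/q_7
step 0: (20, 1)  from 20·(1,0) + (0,1)
step 1: (41, 2)  from 2·(20,1) + (1,0)
step 2: (61, 3)  from 1·(41,2) + (20,1)
step 3: (468, 23)  from 7·(61,3) + (41,2)
step 4: (997, 49)  from 2·(468,23) + (61,3)
…
step 6: (8444, 415)  from 1·(7447,366) + (997,49)
step 7: (24335, 1196)  from 2·(8444,415) + (7447,366)
fundamental: x₁=24335, y₁=1196  (since 592192225 − 414·1430416 = 1)

24335 1196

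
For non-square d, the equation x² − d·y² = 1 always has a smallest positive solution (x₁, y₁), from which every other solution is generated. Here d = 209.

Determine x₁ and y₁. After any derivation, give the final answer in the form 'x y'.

[14; 2,5,3,2,3,5,2,28] for √209; ℓ=8 ⇒ convergent index 7
k=0  a_k=14  p_k/q_k = 14/1
…
k=5  a_k=3  p_k/q_k = 4019/278
k=6  a_k=5  p_k/q_k = 21266/1471
k=7  a_k=2  p_k/q_k = 46551/3220
→ (46551, 3220).  Check: 46551²=2166995601, 209·3220²=2166995600, difference 1.

46551 3220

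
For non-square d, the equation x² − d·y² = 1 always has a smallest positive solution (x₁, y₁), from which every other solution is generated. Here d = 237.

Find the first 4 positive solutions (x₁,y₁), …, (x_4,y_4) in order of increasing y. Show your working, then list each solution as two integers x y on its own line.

228151 14820
104105757601 6762395640
47503665404623351 3085694655308460
21676017531356338550401 1408008642599798519280

√237 = [15; 2,1,1,7,10,7,1,1,2,30, …], period ℓ=10 (even) → k=9
i=0: a=15 ⇒ p=15, q=1
…
i=3: a=1 ⇒ p=77, q=5
…
i=7: a=1 ⇒ p=48001, q=3118
i=8: a=1 ⇒ p=90075, q=5851
i=9: a=2 ⇒ p=228151, q=14820
→ (228151, 14820).  Check: 228151²=52052878801, 237·14820²=52052878800, difference 1.
(228151+14820√237)^2 = 104105757601 + 6762395640√237
(228151+14820√237)^3 = 47503665404623351 + 3085694655308460√237
(228151+14820√237)^4 = 21676017531356338550401 + 1408008642599798519280√237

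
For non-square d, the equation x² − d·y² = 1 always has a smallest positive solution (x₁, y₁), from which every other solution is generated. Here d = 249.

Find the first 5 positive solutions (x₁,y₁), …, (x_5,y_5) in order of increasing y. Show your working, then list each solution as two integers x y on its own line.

d=249: √d = [15; 1,3,1,1,5,…,3,1,30] (ℓ=16, even), read p_15/q_15
a_0=15:  p_0=15·1+0=15,  q_0=15·0+1=1
a_1=1:  p_1=1·15+1=16,  q_1=1·1+0=1
a_2=3:  p_2=3·16+15=63,  q_2=3·1+1=4
a_3=1:  p_3=1·63+16=79,  q_3=1·4+1=5
a_4=1:  p_4=1·79+63=142,  q_4=1·5+4=9
…
a_6=1:  p_6=1·789+142=931,  q_6=1·50+9=59
…
a_8=10:  p_8=10·3582+931=36751,  q_8=10·227+59=2329
a_9=3:  p_9=3·36751+3582=113835,  q_9=3·2329+227=7214
a_10=1:  p_10=1·113835+36751=150586,  q_10=1·7214+2329=9543
a_11=5:  p_11=5·150586+113835=866765,  q_11=5·9543+7214=54929
a_12=1:  p_12=1·866765+150586=1017351,  q_12=1·54929+9543=64472
a_13=1:  p_13=1·1017351+866765=1884116,  q_13=1·64472+54929=119401
a_14=3:  p_14=3·1884116+1017351=6669699,  q_14=3·119401+64472=422675
a_15=1:  p_15=1·6669699+1884116=8553815,  q_15=1·422675+119401=542076
fundamental: x₁=8553815, y₁=542076  (since 73167751054225 − 249·293846389776 = 1)
(8553815+542076√249)^2 = 146335502108449 + 9273635639880√249
(8553815+542076√249)^3 = 2503453625935556812055 + 158649927281879742324√249
(8553815+542076√249)^4 = 42828158354663763449114371201 + 2714124255465295062538692240√249
(8553815+542076√249)^5 = 732688286712993936041346554632551575 + 46432233536525587120811525646048876√249

8553815 542076
146335502108449 9273635639880
2503453625935556812055 158649927281879742324
42828158354663763449114371201 2714124255465295062538692240
732688286712993936041346554632551575 46432233536525587120811525646048876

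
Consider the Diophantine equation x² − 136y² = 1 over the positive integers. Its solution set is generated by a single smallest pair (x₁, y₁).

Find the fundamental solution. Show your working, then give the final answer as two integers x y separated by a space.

d=136: √d = [11; 1,1,1,22] (ℓ=4, even), read p_3/q_3
step 0: (11, 1)  from 11·(1,0) + (0,1)
step 1: (12, 1)  from 1·(11,1) + (1,0)
step 2: (23, 2)  from 1·(12,1) + (11,1)
step 3: (35, 3)  from 1·(23,2) + (12,1)
→ (35, 3).  Check: 35²=1225, 136·3²=1224, difference 1.

35 3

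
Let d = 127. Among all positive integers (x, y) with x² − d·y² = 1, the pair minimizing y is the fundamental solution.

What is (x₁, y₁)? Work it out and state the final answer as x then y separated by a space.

d=127: √d = [11; 3,1,2,2,7,11,7,2,2,1,3,22] (ℓ=12, even), read p_11/q_11
i=0: a=11 ⇒ p=11, q=1
…
i=5: a=7 ⇒ p=2175, q=193
…
i=8: a=2 ⇒ p=367620, q=32621
…
i=10: a=1 ⇒ p=1274561, q=113099
i=11: a=3 ⇒ p=4730624, q=419775
(x₁, y₁) = (4730624, 419775);  4730624² − 127·419775² = 1 ✓

4730624 419775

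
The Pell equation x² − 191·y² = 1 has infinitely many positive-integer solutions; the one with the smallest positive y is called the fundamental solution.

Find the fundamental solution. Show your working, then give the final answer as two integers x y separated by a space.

8994000 650783

d=191: √d = [13; 1,4,1,1,3,…,4,1,26] (ℓ=16, even), read p_15/q_15
i=0: a=13 ⇒ p=13, q=1
…
i=3: a=1 ⇒ p=83, q=6
…
i=5: a=3 ⇒ p=539, q=39
…
i=7: a=2 ⇒ p=2999, q=217
…
i=9: a=2 ⇒ p=83433, q=6037
…
i=11: a=3 ⇒ p=704682, q=50989
i=12: a=1 ⇒ p=911765, q=65973
…
i=14: a=4 ⇒ p=7377553, q=533821
i=15: a=1 ⇒ p=8994000, q=650783
(x₁, y₁) = (8994000, 650783);  8994000² − 191·650783² = 1 ✓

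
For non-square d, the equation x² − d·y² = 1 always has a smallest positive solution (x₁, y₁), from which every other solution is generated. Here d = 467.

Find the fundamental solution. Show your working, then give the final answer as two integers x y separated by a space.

1625626 75225

[21; 1,1,1,1,3,…,1,1,42] for √467; ℓ=14 ⇒ convergent index 13
step 0: (21, 1)  from 21·(1,0) + (0,1)
…
step 2: (43, 2)  from 1·(22,1) + (21,1)
step 3: (65, 3)  from 1·(43,2) + (22,1)
…
step 5: (389, 18)  from 3·(108,5) + (65,3)
step 6: (1275, 59)  from 3·(389,18) + (108,5)
step 7: (27164, 1257)  from 21·(1275,59) + (389,18)
step 8: (82767, 3830)  from 3·(27164,1257) + (1275,59)
step 9: (275465, 12747)  from 3·(82767,3830) + (27164,1257)
step 10: (358232, 16577)  from 1·(275465,12747) + (82767,3830)
step 11: (633697, 29324)  from 1·(358232,16577) + (275465,12747)
step 12: (991929, 45901)  from 1·(633697,29324) + (358232,16577)
step 13: (1625626, 75225)  from 1·(991929,45901) + (633697,29324)
(x₁, y₁) = (1625626, 75225);  1625626² − 467·75225² = 1 ✓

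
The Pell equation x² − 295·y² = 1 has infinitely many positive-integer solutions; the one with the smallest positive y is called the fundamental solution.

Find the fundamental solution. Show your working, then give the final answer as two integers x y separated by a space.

2024999 117900

d=295: √d = [17; 5,1,2,3,2,6,2,3,2,1,5,34] (ℓ=12, even), read p_11/q_11
step 0: (17, 1)  from 17·(1,0) + (0,1)
…
step 3: (292, 17)  from 2·(103,6) + (86,5)
…
step 9: (247414, 14405)  from 2·(108103,6294) + (31208,1817)
step 10: (355517, 20699)  from 1·(247414,14405) + (108103,6294)
step 11: (2024999, 117900)  from 5·(355517,20699) + (247414,14405)
fundamental: x₁=2024999, y₁=117900  (since 4100620950001 − 295·13900410000 = 1)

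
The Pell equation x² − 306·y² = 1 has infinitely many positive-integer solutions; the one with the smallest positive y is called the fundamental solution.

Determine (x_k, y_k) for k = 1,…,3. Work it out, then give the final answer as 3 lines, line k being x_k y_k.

35 2
2449 140
171395 9798

[17; 2,34] for √306; ℓ=2 ⇒ convergent index 1
a_0=17:  p_0=17·1+0=17,  q_0=17·0+1=1
a_1=2:  p_1=2·17+1=35,  q_1=2·1+0=2
→ (35, 2).  Check: 35²=1225, 306·2²=1224, difference 1.
(35+2√306)^2 = 2449 + 140√306
(35+2√306)^3 = 171395 + 9798√306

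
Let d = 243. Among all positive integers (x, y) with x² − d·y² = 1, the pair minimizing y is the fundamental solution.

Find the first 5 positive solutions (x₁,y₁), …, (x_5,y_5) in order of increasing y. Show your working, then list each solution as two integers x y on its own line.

d=243: √d = [15; 1,1,2,3,15,3,2,1,1,30] (ℓ=10, even), read p_9/q_9
step 0: (15, 1)  from 15·(1,0) + (0,1)
step 1: (16, 1)  from 1·(15,1) + (1,0)
step 2: (31, 2)  from 1·(16,1) + (15,1)
…
step 4: (265, 17)  from 3·(78,5) + (31,2)
step 5: (4053, 260)  from 15·(265,17) + (78,5)
step 6: (12424, 797)  from 3·(4053,260) + (265,17)
step 7: (28901, 1854)  from 2·(12424,797) + (4053,260)
step 8: (41325, 2651)  from 1·(28901,1854) + (12424,797)
step 9: (70226, 4505)  from 1·(41325,2651) + (28901,1854)
→ (70226, 4505).  Check: 70226²=4931691076, 243·4505²=4931691075, difference 1.
k=2:  x_2 = 70226·70226+243·4505·4505 = 9863382151,  y_2 = 70226·4505+4505·70226 = 632736260
k=3:  x_3 = 70226·9863382151+243·4505·632736260 = 1385331749802026,  y_3 = 70226·632736260+4505·9863382151 = 88869073185015
k=4:  x_4 = 70226·1385331749802026+243·4505·88869073185015 = 194572614913330773601,  y_4 = 70226·88869073185015+4505·1385331749802026 = 12481839066348990520
k=5:  x_5 = 70226·194572614913330773601+243·4505·12481839066348990520 = 27328112908421802064005626,  y_5 = 70226·12481839066348990520+4505·194572614913330773601 = 1753099260457979343330025

70226 4505
9863382151 632736260
1385331749802026 88869073185015
194572614913330773601 12481839066348990520
27328112908421802064005626 1753099260457979343330025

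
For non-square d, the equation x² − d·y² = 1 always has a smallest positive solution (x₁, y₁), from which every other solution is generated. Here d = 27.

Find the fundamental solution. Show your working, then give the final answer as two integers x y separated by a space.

26 5

√27 → a₀=5, period (5,10); ℓ=2 even so k=1
i=0: a=5 ⇒ p=5, q=1
i=1: a=5 ⇒ p=26, q=5
→ (26, 5).  Check: 26²=676, 27·5²=675, difference 1.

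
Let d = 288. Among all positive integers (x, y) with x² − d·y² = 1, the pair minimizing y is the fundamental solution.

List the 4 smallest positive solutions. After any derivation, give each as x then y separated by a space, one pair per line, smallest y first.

[16; 1,32] for √288; ℓ=2 ⇒ convergent index 1
step 0: (16, 1)  from 16·(1,0) + (0,1)
step 1: (17, 1)  from 1·(16,1) + (1,0)
(x₁, y₁) = (17, 1);  17² − 288·1² = 1 ✓
(x_2, y_2) = (17·17 + 288·1·1, 17·1 + 1·17) = (577, 34)
(x_3, y_3) = (17·577 + 288·1·34, 17·34 + 1·577) = (19601, 1155)
(x_4, y_4) = (17·19601 + 288·1·1155, 17·1155 + 1·19601) = (665857, 39236)

17 1
577 34
19601 1155
665857 39236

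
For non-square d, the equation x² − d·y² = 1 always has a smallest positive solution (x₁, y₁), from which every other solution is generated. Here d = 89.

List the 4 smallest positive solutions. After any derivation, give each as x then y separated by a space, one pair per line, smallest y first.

500001 53000
500002000001 53000106000
500003000004500001 53000212000159000
500004000010000008000001 53000318000530000212000

√89 → a₀=9, period (2,3,3,2,18); ℓ=5 odd so k=9
a_0=9:  p_0=9·1+0=9,  q_0=9·0+1=1
a_1=2:  p_1=2·9+1=19,  q_1=2·1+0=2
…
a_7=3:  p_7=3·18934+9217=66019,  q_7=3·2007+977=6998
a_8=3:  p_8=3·66019+18934=216991,  q_8=3·6998+2007=23001
a_9=2:  p_9=2·216991+66019=500001,  q_9=2·23001+6998=53000
fundamental: x₁=500001, y₁=53000  (since 250001000001 − 89·2809000000 = 1)
(x_2, y_2) = (500001·500001 + 89·53000·53000, 500001·53000 + 53000·500001) = (500002000001, 53000106000)
(x_3, y_3) = (500001·500002000001 + 89·53000·53000106000, 500001·53000106000 + 53000·500002000001) = (500003000004500001, 53000212000159000)
(x_4, y_4) = (500001·500003000004500001 + 89·53000·53000212000159000, 500001·53000212000159000 + 53000·500003000004500001) = (500004000010000008000001, 53000318000530000212000)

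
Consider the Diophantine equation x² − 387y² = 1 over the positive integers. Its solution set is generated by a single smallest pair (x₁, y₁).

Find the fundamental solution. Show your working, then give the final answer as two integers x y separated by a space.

3482 177

√387 → a₀=19, period (1,2,19,2,1,38); ℓ=6 even so k=5
k=0  a_k=19  p_k/q_k = 19/1
…
k=2  a_k=2  p_k/q_k = 59/3
…
k=4  a_k=2  p_k/q_k = 2341/119
k=5  a_k=1  p_k/q_k = 3482/177
(x₁, y₁) = (3482, 177);  3482² − 387·177² = 1 ✓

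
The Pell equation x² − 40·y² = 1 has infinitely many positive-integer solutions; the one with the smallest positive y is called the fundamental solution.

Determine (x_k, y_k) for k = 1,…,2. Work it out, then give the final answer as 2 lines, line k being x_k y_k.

√40 → a₀=6, period (3,12); ℓ=2 even so k=1
step 0: (6, 1)  from 6·(1,0) + (0,1)
step 1: (19, 3)  from 3·(6,1) + (1,0)
fundamental: x₁=19, y₁=3  (since 361 − 40·9 = 1)
(x_2, y_2) = (19·19 + 40·3·3, 19·3 + 3·19) = (721, 114)

19 3
721 114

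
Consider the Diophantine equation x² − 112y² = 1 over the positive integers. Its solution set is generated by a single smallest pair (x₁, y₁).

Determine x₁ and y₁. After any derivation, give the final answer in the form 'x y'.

127 12

√112 = [10; 1,1,2,1,1,20, …], period ℓ=6 (even) → k=5
step 0: (10, 1)  from 10·(1,0) + (0,1)
…
step 3: (53, 5)  from 2·(21,2) + (11,1)
step 4: (74, 7)  from 1·(53,5) + (21,2)
step 5: (127, 12)  from 1·(74,7) + (53,5)
→ (127, 12).  Check: 127²=16129, 112·12²=16128, difference 1.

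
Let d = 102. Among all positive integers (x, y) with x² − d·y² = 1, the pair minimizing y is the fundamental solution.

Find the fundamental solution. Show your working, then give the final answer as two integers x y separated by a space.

[10; 10,20] for √102; ℓ=2 ⇒ convergent index 1
k=0  a_k=10  p_k/q_k = 10/1
k=1  a_k=10  p_k/q_k = 101/10
(x₁, y₁) = (101, 10);  101² − 102·10² = 1 ✓

101 10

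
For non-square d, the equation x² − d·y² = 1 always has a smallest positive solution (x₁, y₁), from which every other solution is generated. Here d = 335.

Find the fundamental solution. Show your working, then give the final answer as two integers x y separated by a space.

[18; 3,3,3,36] for √335; ℓ=4 ⇒ convergent index 3
k=0  a_k=18  p_k/q_k = 18/1
…
k=2  a_k=3  p_k/q_k = 183/10
k=3  a_k=3  p_k/q_k = 604/33
(x₁, y₁) = (604, 33);  604² − 335·33² = 1 ✓

604 33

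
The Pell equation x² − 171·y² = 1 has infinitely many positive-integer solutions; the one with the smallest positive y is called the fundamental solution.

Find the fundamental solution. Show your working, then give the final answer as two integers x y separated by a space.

170 13

√171 → a₀=13, period (13,26); ℓ=2 even so k=1
a_0=13:  p_0=13·1+0=13,  q_0=13·0+1=1
a_1=13:  p_1=13·13+1=170,  q_1=13·1+0=13
(x₁, y₁) = (170, 13);  170² − 171·13² = 1 ✓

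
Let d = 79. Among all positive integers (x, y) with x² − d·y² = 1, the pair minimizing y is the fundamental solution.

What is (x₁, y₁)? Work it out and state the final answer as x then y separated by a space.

80 9

√79 → a₀=8, period (1,7,1,16); ℓ=4 even so k=3
a_0=8:  p_0=8·1+0=8,  q_0=8·0+1=1
a_1=1:  p_1=1·8+1=9,  q_1=1·1+0=1
a_2=7:  p_2=7·9+8=71,  q_2=7·1+1=8
a_3=1:  p_3=1·71+9=80,  q_3=1·8+1=9
→ (80, 9).  Check: 80²=6400, 79·9²=6399, difference 1.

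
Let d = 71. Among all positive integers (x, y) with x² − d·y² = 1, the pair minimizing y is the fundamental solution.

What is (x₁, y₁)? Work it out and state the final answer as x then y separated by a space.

[8; 2,2,1,7,1,2,2,16] for √71; ℓ=8 ⇒ convergent index 7
k=0  a_k=8  p_k/q_k = 8/1
k=1  a_k=2  p_k/q_k = 17/2
k=2  a_k=2  p_k/q_k = 42/5
k=3  a_k=1  p_k/q_k = 59/7
k=4  a_k=7  p_k/q_k = 455/54
k=5  a_k=1  p_k/q_k = 514/61
k=6  a_k=2  p_k/q_k = 1483/176
k=7  a_k=2  p_k/q_k = 3480/413
→ (3480, 413).  Check: 3480²=12110400, 71·413²=12110399, difference 1.

3480 413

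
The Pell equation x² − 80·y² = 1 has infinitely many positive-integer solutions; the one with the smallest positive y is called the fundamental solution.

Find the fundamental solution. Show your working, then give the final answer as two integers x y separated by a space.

d=80: √d = [8; 1,16] (ℓ=2, even), read p_1/q_1
a_0=8:  p_0=8·1+0=8,  q_0=8·0+1=1
a_1=1:  p_1=1·8+1=9,  q_1=1·1+0=1
(x₁, y₁) = (9, 1);  9² − 80·1² = 1 ✓

9 1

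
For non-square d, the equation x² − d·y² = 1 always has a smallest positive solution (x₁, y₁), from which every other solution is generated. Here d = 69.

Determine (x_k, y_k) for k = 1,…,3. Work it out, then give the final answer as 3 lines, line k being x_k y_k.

7775 936
120901249 14554800
1880014414175 226327139064

d=69: √d = [8; 3,3,1,4,1,3,3,16] (ℓ=8, even), read p_7/q_7
k=0  a_k=8  p_k/q_k = 8/1
…
k=3  a_k=1  p_k/q_k = 108/13
k=4  a_k=4  p_k/q_k = 515/62
…
k=6  a_k=3  p_k/q_k = 2384/287
k=7  a_k=3  p_k/q_k = 7775/936
(x₁, y₁) = (7775, 936);  7775² − 69·936² = 1 ✓
n=2: (7775,936)∘(7775,936) = (7775·7775+69·936·936, 7775·936+936·7775) = (120901249,14554800)
n=3: (120901249,14554800)∘(7775,936) = (7775·120901249+69·936·14554800, 7775·14554800+936·120901249) = (1880014414175,226327139064)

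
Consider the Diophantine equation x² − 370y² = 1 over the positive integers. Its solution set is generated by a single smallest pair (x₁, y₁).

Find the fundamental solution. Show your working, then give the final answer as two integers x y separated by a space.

213859 11118

d=370: √d = [19; 4,4,38] (ℓ=3, odd), read p_5/q_5
a_0=19:  p_0=19·1+0=19,  q_0=19·0+1=1
…
a_2=4:  p_2=4·77+19=327,  q_2=4·4+1=17
…
a_4=4:  p_4=4·12503+327=50339,  q_4=4·650+17=2617
a_5=4:  p_5=4·50339+12503=213859,  q_5=4·2617+650=11118
fundamental: x₁=213859, y₁=11118  (since 45735671881 − 370·123609924 = 1)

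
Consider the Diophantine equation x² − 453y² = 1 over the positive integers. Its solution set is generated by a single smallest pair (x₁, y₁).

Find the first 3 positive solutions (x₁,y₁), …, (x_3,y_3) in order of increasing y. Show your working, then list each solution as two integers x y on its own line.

1653751 77700
5469784740001 256992905400
18091323967121133751 850004548596233100

√453 → a₀=21, period (3,1,1,10,14,10,1,1,3,42); ℓ=10 even so k=9
a_0=21:  p_0=21·1+0=21,  q_0=21·0+1=1
a_1=3:  p_1=3·21+1=64,  q_1=3·1+0=3
…
a_4=10:  p_4=10·149+85=1575,  q_4=10·7+4=74
…
a_6=10:  p_6=10·22199+1575=223565,  q_6=10·1043+74=10504
…
a_8=1:  p_8=1·245764+223565=469329,  q_8=1·11547+10504=22051
a_9=3:  p_9=3·469329+245764=1653751,  q_9=3·22051+11547=77700
(x₁, y₁) = (1653751, 77700);  1653751² − 453·77700² = 1 ✓
n=2: (1653751,77700)∘(1653751,77700) = (1653751·1653751+453·77700·77700, 1653751·77700+77700·1653751) = (5469784740001,256992905400)
n=3: (5469784740001,256992905400)∘(1653751,77700) = (1653751·5469784740001+453·77700·256992905400, 1653751·256992905400+77700·5469784740001) = (18091323967121133751,850004548596233100)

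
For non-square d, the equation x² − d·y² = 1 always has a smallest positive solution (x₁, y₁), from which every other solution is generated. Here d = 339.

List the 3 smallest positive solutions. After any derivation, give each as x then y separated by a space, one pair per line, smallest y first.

d=339: √d = [18; 2,2,2,1,17,1,2,2,2,36] (ℓ=10, even), read p_9/q_9
k=0  a_k=18  p_k/q_k = 18/1
k=1  a_k=2  p_k/q_k = 37/2
…
k=3  a_k=2  p_k/q_k = 221/12
k=4  a_k=1  p_k/q_k = 313/17
k=5  a_k=17  p_k/q_k = 5542/301
k=6  a_k=1  p_k/q_k = 5855/318
k=7  a_k=2  p_k/q_k = 17252/937
k=8  a_k=2  p_k/q_k = 40359/2192
k=9  a_k=2  p_k/q_k = 97970/5321
→ (97970, 5321).  Check: 97970²=9598120900, 339·5321²=9598120899, difference 1.
(x_2, y_2) = (97970·97970 + 339·5321·5321, 97970·5321 + 5321·97970) = (19196241799, 1042596740)
(x_3, y_3) = (97970·19196241799 + 339·5321·1042596740, 97970·1042596740 + 5321·19196241799) = (3761311617998090, 204286405230279)

97970 5321
19196241799 1042596740
3761311617998090 204286405230279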